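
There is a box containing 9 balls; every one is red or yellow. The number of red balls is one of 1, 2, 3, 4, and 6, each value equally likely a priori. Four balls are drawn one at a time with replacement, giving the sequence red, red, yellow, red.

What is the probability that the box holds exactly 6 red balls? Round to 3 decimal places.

0.543

Under each hypothesis, the probability of the observed sequence is: P(data | r = 1) = (1/9)(1/9)(8/9)(1/9) = 0.0012193; P(data | r = 2) = (2/9)(2/9)(7/9)(2/9) = 0.0085353; P(data | r = 3) = (3/9)(3/9)(6/9)(3/9) = 0.024691; P(data | r = 4) = (4/9)(4/9)(5/9)(4/9) = 0.048773; P(data | r = 6) = (6/9)(6/9)(3/9)(6/9) = 0.098765.
Weighting by the prior gives 1/5 · 0.0012193 = 0.00024387, 1/5 · 0.0085353 = 0.0017071, 1/5 · 0.024691 = 0.0049383, 1/5 · 0.048773 = 0.0097546, 1/5 · 0.098765 = 0.019753; these sum to 0.036397.
Therefore the posterior P(r = 6 | data) = (0.019753) / (0.036397) = 0.54271.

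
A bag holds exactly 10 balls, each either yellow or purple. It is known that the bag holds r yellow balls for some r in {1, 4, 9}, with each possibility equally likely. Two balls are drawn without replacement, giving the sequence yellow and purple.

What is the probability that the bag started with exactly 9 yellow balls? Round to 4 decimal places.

0.2143

Under each hypothesis, the probability of the observed sequence is: P(data | r = 1) = (1/10)(9/9) = 1/10; P(data | r = 4) = (4/10)(6/9) = 4/15; P(data | r = 9) = (9/10)(1/9) = 1/10.
Multiplying each by its prior: 1/3 · 1/10 = 1/30, 1/3 · 4/15 = 4/45, 1/3 · 1/10 = 1/30; these sum to 7/45.
So P(r = 9 | data) = (1/30) / (7/45) = 3/14.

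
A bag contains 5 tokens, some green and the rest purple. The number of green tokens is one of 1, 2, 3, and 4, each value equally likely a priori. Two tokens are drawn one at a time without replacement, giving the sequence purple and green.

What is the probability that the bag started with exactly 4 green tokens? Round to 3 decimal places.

0.200

For each hypothesis, P(data | H) works out to: P(data | r = 1) = (4/5)(1/4) = 1/5; P(data | r = 2) = (3/5)(2/4) = 3/10; P(data | r = 3) = (2/5)(3/4) = 3/10; P(data | r = 4) = (1/5)(4/4) = 1/5.
Multiplying each by its prior: 1/4 · 1/5 = 1/20, 1/4 · 3/10 = 3/40, 1/4 · 3/10 = 3/40, 1/4 · 1/5 = 1/20; with total 1/4.
So P(r = 4 | data) = (1/20) / (1/4) = 1/5.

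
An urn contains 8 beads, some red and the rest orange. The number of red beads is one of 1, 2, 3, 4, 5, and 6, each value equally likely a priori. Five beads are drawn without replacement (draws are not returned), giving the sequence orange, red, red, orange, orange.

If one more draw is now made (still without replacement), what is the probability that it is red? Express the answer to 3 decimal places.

0.429

Under each hypothesis, the probability of the observed sequence is: P(data | r = 1) = (7/8)(1/7)(0/6) = 0; P(data | r = 2) = (6/8)(2/7)(1/6)(5/5)(4/4) = 1/28; P(data | r = 3) = (5/8)(3/7)(2/6)(4/5)(3/4) = 3/56; P(data | r = 4) = (4/8)(4/7)(3/6)(3/5)(2/4) = 3/70; P(data | r = 5) = (3/8)(5/7)(4/6)(2/5)(1/4) = 1/56; P(data | r = 6) = (2/8)(6/7)(5/6)(1/5)(0/4) = 0.
Multiplying each by its prior: 1/6 · 0 = 0, 1/6 · 1/28 = 1/168, 1/6 · 3/56 = 1/112, 1/6 · 3/70 = 1/140, 1/6 · 1/56 = 1/336, 1/6 · 0 = 0; summing to 1/40.
The posterior is then P(r = 1 | data) = 0, P(r = 2 | data) = 5/21, P(r = 3 | data) = 5/14, P(r = 4 | data) = 2/7, P(r = 5 | data) = 5/42, P(r = 6 | data) = 0.
The predictive probability is P(red next | data) = (0)(5/21) + (1/3)(5/14) + (2/3)(2/7) + (1)(5/42) = 3/7.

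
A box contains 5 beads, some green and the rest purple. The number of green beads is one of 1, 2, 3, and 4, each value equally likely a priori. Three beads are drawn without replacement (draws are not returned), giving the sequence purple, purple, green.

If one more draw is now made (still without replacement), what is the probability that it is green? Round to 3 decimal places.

0.400

Under each hypothesis, the probability of the observed sequence is: P(data | r = 1) = (4/5)(3/4)(1/3) = 1/5; P(data | r = 2) = (3/5)(2/4)(2/3) = 1/5; P(data | r = 3) = (2/5)(1/4)(3/3) = 1/10; P(data | r = 4) = (1/5)(0/4) = 0.
The prior-weighted likelihoods are 1/4 · 1/5 = 1/20, 1/4 · 1/5 = 1/20, 1/4 · 1/10 = 1/40, 1/4 · 0 = 0; summing to 1/8.
The posterior is then P(r = 1 | data) = 2/5, P(r = 2 | data) = 2/5, P(r = 3 | data) = 1/5, P(r = 4 | data) = 0.
Averaging over the posterior, P(green next | data) = (0)(2/5) + (1/2)(2/5) + (1)(1/5) = 2/5.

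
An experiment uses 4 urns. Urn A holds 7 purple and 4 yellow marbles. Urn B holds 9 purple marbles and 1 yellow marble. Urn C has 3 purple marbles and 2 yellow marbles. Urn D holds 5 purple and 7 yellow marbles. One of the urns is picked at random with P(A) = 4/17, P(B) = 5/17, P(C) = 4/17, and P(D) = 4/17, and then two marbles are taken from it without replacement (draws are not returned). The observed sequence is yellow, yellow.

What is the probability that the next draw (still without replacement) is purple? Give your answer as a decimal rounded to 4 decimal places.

Under each hypothesis, the probability of the observed sequence is: P(data | urn A) = (4/11)(3/10) = 6/55; P(data | urn B) = (1/10)(0/9) = 0; P(data | urn C) = (2/5)(1/4) = 1/10; P(data | urn D) = (7/12)(6/11) = 7/22.
Weighting by the prior gives 4/17 · 6/55 = 24/935, 5/17 · 0 = 0, 4/17 · 1/10 = 2/85, 4/17 · 7/22 = 14/187; with total 116/935.
Dividing through by the total gives posterior P(urn A | data) = 6/29, P(urn B | data) = 0, P(urn C | data) = 11/58, P(urn D | data) = 35/58.
The predictive probability is P(purple next | data) = (7/9)(6/29) + (1)(11/58) + (1/2)(35/58) = 227/348.

0.6523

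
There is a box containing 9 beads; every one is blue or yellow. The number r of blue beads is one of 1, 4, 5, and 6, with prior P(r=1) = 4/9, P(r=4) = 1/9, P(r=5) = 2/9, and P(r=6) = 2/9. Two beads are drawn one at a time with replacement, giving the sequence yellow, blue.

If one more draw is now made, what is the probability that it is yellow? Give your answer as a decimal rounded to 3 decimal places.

Compute the likelihood of the observed sequence for each case: P(data | r = 1) = (8/9)(1/9) = 8/81; P(data | r = 4) = (5/9)(4/9) = 20/81; P(data | r = 5) = (4/9)(5/9) = 20/81; P(data | r = 6) = (3/9)(6/9) = 2/9.
Weighting by the prior gives 4/9 · 8/81 = 32/729, 1/9 · 20/81 = 20/729, 2/9 · 20/81 = 40/729, 2/9 · 2/9 = 4/81; with total 128/729.
The posterior is then P(r = 1 | data) = 1/4, P(r = 4 | data) = 5/32, P(r = 5 | data) = 5/16, P(r = 6 | data) = 9/32.
So P(yellow next | data) = Σ P(yellow next | H) P(H | data) = (8/9)(1/4) + (5/9)(5/32) + (4/9)(5/16) + (1/3)(9/32) = 13/24.

0.542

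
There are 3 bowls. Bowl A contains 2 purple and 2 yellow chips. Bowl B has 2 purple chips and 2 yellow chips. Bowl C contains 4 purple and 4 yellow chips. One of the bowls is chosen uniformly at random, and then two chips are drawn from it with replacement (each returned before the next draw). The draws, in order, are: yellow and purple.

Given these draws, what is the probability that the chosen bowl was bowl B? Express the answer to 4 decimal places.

0.3333

Compute the likelihood of the observed sequence for each case: P(data | bowl A) = (2/4)(2/4) = 1/4; P(data | bowl B) = (2/4)(2/4) = 1/4; P(data | bowl C) = (4/8)(4/8) = 1/4.
The prior-weighted likelihoods are 1/3 · 1/4 = 1/12, 1/3 · 1/4 = 1/12, 1/3 · 1/4 = 1/12; with total 1/4.
Therefore the posterior P(bowl B | data) = (1/12) / (1/4) = 1/3.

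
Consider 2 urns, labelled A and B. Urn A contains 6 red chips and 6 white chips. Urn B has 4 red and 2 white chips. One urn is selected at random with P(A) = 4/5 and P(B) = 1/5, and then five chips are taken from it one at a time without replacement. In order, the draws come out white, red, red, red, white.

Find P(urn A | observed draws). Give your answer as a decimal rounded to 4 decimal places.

0.6944

The likelihood of the observed sequence under each hypothesis: P(data | urn A) = (6/12)(6/11)(5/10)(4/9)(5/8) = 5/132; P(data | urn B) = (2/6)(4/5)(3/4)(2/3)(1/2) = 1/15.
Weighting by the prior gives 4/5 · 5/132 = 1/33, 1/5 · 1/15 = 1/75; with total 12/275.
By Bayes' rule, P(urn A | data) = (1/33) / (12/275) = 25/36.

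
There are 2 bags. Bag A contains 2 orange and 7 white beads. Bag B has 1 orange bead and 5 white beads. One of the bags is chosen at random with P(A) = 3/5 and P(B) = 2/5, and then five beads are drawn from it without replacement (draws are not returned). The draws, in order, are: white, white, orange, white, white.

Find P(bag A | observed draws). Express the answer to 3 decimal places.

For each hypothesis, P(data | H) works out to: P(data | bag A) = (7/9)(6/8)(2/7)(5/6)(4/5) = 1/9; P(data | bag B) = (5/6)(4/5)(1/4)(3/3)(2/2) = 1/6.
Weighting by the prior gives 3/5 · 1/9 = 1/15, 2/5 · 1/6 = 1/15; summing to 2/15.
Hence P(bag A | data) = (1/15) / (2/15) = 1/2.

0.500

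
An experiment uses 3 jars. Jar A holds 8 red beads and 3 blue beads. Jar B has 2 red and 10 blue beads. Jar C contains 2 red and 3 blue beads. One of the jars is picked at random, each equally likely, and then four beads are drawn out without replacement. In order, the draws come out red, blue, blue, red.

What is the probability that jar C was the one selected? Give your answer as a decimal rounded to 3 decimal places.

0.635

Compute the likelihood of the observed sequence for each case: P(data | jar A) = (8/11)(3/10)(2/9)(7/8) = 7/165; P(data | jar B) = (2/12)(10/11)(9/10)(1/9) = 1/66; P(data | jar C) = (2/5)(3/4)(2/3)(1/2) = 1/10.
Multiplying each by its prior: 1/3 · 7/165 = 7/495, 1/3 · 1/66 = 1/198, 1/3 · 1/10 = 1/30; summing to 26/495.
By Bayes' rule, P(jar C | data) = (1/30) / (26/495) = 33/52.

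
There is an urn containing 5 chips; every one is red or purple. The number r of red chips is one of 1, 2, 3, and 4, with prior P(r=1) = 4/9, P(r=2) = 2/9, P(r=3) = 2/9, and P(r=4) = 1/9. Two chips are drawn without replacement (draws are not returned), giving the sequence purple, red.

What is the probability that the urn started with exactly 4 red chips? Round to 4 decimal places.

For each hypothesis, P(data | H) works out to: P(data | r = 1) = (4/5)(1/4) = 1/5; P(data | r = 2) = (3/5)(2/4) = 3/10; P(data | r = 3) = (2/5)(3/4) = 3/10; P(data | r = 4) = (1/5)(4/4) = 1/5.
Weighting by the prior gives 4/9 · 1/5 = 4/45, 2/9 · 3/10 = 1/15, 2/9 · 3/10 = 1/15, 1/9 · 1/5 = 1/45; these sum to 11/45.
Therefore the posterior P(r = 4 | data) = (1/45) / (11/45) = 1/11.

0.0909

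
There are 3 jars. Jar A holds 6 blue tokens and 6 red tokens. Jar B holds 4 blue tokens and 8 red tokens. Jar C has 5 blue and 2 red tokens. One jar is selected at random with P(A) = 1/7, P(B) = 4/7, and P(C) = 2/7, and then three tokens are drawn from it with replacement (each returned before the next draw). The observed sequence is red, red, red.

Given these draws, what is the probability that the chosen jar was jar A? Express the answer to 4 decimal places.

0.0921

Under each hypothesis, the probability of the observed sequence is: P(data | jar A) = (6/12)(6/12)(6/12) = 0.125; P(data | jar B) = (8/12)(8/12)(8/12) = 0.2963; P(data | jar C) = (2/7)(2/7)(2/7) = 0.023324.
Multiplying each by its prior: 1/7 · 0.125 = 0.017857, 4/7 · 0.2963 = 0.16931, 2/7 · 0.023324 = 0.0066639; summing to 0.19383.
Hence P(jar A | data) = (0.017857) / (0.19383) = 0.092126.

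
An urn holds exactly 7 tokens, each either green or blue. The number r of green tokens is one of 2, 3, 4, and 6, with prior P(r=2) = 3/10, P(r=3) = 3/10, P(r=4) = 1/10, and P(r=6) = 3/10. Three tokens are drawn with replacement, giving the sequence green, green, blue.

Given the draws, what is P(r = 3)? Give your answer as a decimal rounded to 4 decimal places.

0.3333

Under each hypothesis, the probability of the observed sequence is: P(data | r = 2) = (2/7)(2/7)(5/7) = 0.058309; P(data | r = 3) = (3/7)(3/7)(4/7) = 0.10496; P(data | r = 4) = (4/7)(4/7)(3/7) = 0.13994; P(data | r = 6) = (6/7)(6/7)(1/7) = 0.10496.
Weighting by the prior gives 3/10 · 0.058309 = 0.017493, 3/10 · 0.10496 = 0.031487, 1/10 · 0.13994 = 0.013994, 3/10 · 0.10496 = 0.031487; these sum to 0.094461.
By Bayes' rule, P(r = 3 | data) = (0.031487) / (0.094461) = 0.33333.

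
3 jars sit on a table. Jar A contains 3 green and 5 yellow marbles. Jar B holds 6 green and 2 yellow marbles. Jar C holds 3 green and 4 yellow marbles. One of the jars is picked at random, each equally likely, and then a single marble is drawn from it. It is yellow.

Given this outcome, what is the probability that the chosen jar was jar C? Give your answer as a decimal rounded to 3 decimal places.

0.395

For each hypothesis, P(data | H) works out to: P(data | jar A) = (5/8) = 5/8; P(data | jar B) = (2/8) = 1/4; P(data | jar C) = (4/7) = 4/7.
Weighting by the prior gives 1/3 · 5/8 = 5/24, 1/3 · 1/4 = 1/12, 1/3 · 4/7 = 4/21; summing to 27/56.
Therefore the posterior P(jar C | data) = (4/21) / (27/56) = 32/81.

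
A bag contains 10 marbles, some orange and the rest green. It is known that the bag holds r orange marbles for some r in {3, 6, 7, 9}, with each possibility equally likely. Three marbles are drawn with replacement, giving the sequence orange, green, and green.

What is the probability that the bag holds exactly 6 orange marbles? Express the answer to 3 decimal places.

0.305

Under each hypothesis, the probability of the observed sequence is: P(data | r = 3) = (3/10)(7/10)(7/10) = 0.147; P(data | r = 6) = (6/10)(4/10)(4/10) = 0.096; P(data | r = 7) = (7/10)(3/10)(3/10) = 0.063; P(data | r = 9) = (9/10)(1/10)(1/10) = 0.009.
The prior-weighted likelihoods are 1/4 · 0.147 = 0.03675, 1/4 · 0.096 = 0.024, 1/4 · 0.063 = 0.01575, 1/4 · 0.009 = 0.00225; summing to 0.07875.
So P(r = 6 | data) = (0.024) / (0.07875) = 0.30476.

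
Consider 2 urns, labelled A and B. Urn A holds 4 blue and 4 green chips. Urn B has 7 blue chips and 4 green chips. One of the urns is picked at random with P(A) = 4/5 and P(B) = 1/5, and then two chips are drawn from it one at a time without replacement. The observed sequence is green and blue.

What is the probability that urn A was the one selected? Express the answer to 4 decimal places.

Under each hypothesis, the probability of the observed sequence is: P(data | urn A) = (4/8)(4/7) = 0.28571; P(data | urn B) = (4/11)(7/10) = 0.25455.
The prior-weighted likelihoods are 4/5 · 0.28571 = 0.22857, 1/5 · 0.25455 = 0.050909; with total 0.27948.
Hence P(urn A | data) = (0.22857) / (0.27948) = 0.81784.

0.8178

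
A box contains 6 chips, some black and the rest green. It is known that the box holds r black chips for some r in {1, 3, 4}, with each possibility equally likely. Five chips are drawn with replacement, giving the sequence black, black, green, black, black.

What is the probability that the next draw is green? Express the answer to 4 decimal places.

Compute the likelihood of the observed sequence for each case: P(data | r = 1) = (1/6)(1/6)(5/6)(1/6)(1/6) = 0.000643; P(data | r = 3) = (3/6)(3/6)(3/6)(3/6)(3/6) = 0.03125; P(data | r = 4) = (4/6)(4/6)(2/6)(4/6)(4/6) = 0.065844.
Weighting by the prior gives 1/3 · 0.000643 = 0.00021433, 1/3 · 0.03125 = 0.010417, 1/3 · 0.065844 = 0.021948; these sum to 0.032579.
Dividing through by the total gives posterior P(r = 1 | data) = 0.0065789, P(r = 3 | data) = 0.31974, P(r = 4 | data) = 0.67368.
So P(green next | data) = Σ P(green next | H) P(H | data) = (5/6)(0.0065789) + (1/2)(0.31974) + (1/3)(0.67368) = 0.38991.

0.3899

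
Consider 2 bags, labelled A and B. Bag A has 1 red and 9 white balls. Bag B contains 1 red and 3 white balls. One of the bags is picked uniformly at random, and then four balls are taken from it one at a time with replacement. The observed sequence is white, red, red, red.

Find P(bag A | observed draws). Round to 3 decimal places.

Compute the likelihood of the observed sequence for each case: P(data | bag A) = (9/10)(1/10)(1/10)(1/10) = 0.0009; P(data | bag B) = (3/4)(1/4)(1/4)(1/4) = 0.011719.
The prior-weighted likelihoods are 1/2 · 0.0009 = 0.00045, 1/2 · 0.011719 = 0.0058594; these sum to 0.0063094.
By Bayes' rule, P(bag A | data) = (0.00045) / (0.0063094) = 0.071322.

0.071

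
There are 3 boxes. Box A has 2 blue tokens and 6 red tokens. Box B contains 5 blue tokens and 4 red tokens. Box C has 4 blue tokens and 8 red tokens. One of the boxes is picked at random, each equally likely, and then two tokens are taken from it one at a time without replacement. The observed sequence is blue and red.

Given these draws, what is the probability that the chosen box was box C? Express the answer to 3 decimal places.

The likelihood of the observed sequence under each hypothesis: P(data | box A) = (2/8)(6/7) = 0.21429; P(data | box B) = (5/9)(4/8) = 0.27778; P(data | box C) = (4/12)(8/11) = 0.24242.
Multiplying each by its prior: 1/3 · 0.21429 = 0.071429, 1/3 · 0.27778 = 0.092593, 1/3 · 0.24242 = 0.080808; summing to 0.24483.
By Bayes' rule, P(box C | data) = (0.080808) / (0.24483) = 0.33006.

0.330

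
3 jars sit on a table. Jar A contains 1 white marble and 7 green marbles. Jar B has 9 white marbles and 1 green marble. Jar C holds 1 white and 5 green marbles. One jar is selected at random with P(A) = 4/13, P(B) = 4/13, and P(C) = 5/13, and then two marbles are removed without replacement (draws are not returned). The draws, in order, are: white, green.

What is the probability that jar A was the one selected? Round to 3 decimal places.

0.288

The likelihood of the observed sequence under each hypothesis: P(data | jar A) = (1/8)(7/7) = 1/8; P(data | jar B) = (9/10)(1/9) = 1/10; P(data | jar C) = (1/6)(5/5) = 1/6.
Weighting by the prior gives 4/13 · 1/8 = 1/26, 4/13 · 1/10 = 2/65, 5/13 · 1/6 = 5/78; these sum to 2/15.
Therefore the posterior P(jar A | data) = (1/26) / (2/15) = 15/52.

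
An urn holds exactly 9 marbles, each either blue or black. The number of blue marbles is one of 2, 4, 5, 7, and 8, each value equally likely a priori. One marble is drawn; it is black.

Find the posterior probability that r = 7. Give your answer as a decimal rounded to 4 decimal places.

0.1053

Under each hypothesis, the probability of this draw is: P(data | r = 2) = (7/9) = 7/9; P(data | r = 4) = (5/9) = 5/9; P(data | r = 5) = (4/9) = 4/9; P(data | r = 7) = (2/9) = 2/9; P(data | r = 8) = (1/9) = 1/9.
Multiplying each by its prior: 1/5 · 7/9 = 7/45, 1/5 · 5/9 = 1/9, 1/5 · 4/9 = 4/45, 1/5 · 2/9 = 2/45, 1/5 · 1/9 = 1/45; with total 19/45.
Hence P(r = 7 | data) = (2/45) / (19/45) = 2/19.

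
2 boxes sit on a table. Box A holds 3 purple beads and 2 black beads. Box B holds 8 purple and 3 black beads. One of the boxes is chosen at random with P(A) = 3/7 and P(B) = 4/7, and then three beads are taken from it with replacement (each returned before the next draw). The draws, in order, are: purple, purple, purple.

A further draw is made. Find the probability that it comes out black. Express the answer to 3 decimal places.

0.310

The likelihood of the observed sequence under each hypothesis: P(data | box A) = (3/5)(3/5)(3/5) = 0.216; P(data | box B) = (8/11)(8/11)(8/11) = 0.38467.
The prior-weighted likelihoods are 3/7 · 0.216 = 0.092571, 4/7 · 0.38467 = 0.21981; these sum to 0.31238.
The posterior is then P(box A | data) = 0.29634, P(box B | data) = 0.70366.
Averaging over the posterior, P(black next | data) = (2/5)(0.29634) + (3/11)(0.70366) = 0.31044.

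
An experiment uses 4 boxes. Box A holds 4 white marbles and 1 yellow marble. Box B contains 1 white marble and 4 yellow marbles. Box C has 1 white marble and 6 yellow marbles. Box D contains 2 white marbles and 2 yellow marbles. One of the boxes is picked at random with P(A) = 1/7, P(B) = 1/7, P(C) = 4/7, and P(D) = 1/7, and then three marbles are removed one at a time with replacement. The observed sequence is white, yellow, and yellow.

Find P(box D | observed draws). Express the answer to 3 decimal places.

0.177

Compute the likelihood of the observed sequence for each case: P(data | box A) = (4/5)(1/5)(1/5) = 0.032; P(data | box B) = (1/5)(4/5)(4/5) = 0.128; P(data | box C) = (1/7)(6/7)(6/7) = 0.10496; P(data | box D) = (2/4)(2/4)(2/4) = 0.125.
Weighting by the prior gives 1/7 · 0.032 = 0.0045714, 1/7 · 0.128 = 0.018286, 4/7 · 0.10496 = 0.059975, 1/7 · 0.125 = 0.017857; summing to 0.10069.
Hence P(box D | data) = (0.017857) / (0.10069) = 0.17735.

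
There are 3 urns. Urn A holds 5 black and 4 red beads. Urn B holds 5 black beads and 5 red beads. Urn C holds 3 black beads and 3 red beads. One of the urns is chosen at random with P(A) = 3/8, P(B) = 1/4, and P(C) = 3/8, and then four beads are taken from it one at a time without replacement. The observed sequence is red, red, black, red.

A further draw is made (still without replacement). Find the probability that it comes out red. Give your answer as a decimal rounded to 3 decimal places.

Compute the likelihood of the observed sequence for each case: P(data | urn A) = (4/9)(3/8)(5/7)(2/6) = 0.039683; P(data | urn B) = (5/10)(4/9)(5/8)(3/7) = 0.059524; P(data | urn C) = (3/6)(2/5)(3/4)(1/3) = 0.05.
Multiplying each by its prior: 3/8 · 0.039683 = 0.014881, 1/4 · 0.059524 = 0.014881, 3/8 · 0.05 = 0.01875; these sum to 0.048512.
Dividing through by the total gives posterior P(urn A | data) = 0.30675, P(urn B | data) = 0.30675, P(urn C | data) = 0.3865.
Averaging over the posterior, P(red next | data) = (1/5)(0.30675) + (1/3)(0.30675) + (0)(0.3865) = 0.1636.

0.164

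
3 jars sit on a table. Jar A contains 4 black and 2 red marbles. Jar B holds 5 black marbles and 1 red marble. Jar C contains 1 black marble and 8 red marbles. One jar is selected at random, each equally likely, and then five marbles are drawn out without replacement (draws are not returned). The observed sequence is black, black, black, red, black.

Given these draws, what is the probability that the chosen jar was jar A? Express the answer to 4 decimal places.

Compute the likelihood of the observed sequence for each case: P(data | jar A) = (4/6)(3/5)(2/4)(2/3)(1/2) = 1/15; P(data | jar B) = (5/6)(4/5)(3/4)(1/3)(2/2) = 1/6; P(data | jar C) = (1/9)(0/8) = 0.
Multiplying each by its prior: 1/3 · 1/15 = 1/45, 1/3 · 1/6 = 1/18, 1/3 · 0 = 0; summing to 7/90.
Hence P(jar A | data) = (1/45) / (7/90) = 2/7.

0.2857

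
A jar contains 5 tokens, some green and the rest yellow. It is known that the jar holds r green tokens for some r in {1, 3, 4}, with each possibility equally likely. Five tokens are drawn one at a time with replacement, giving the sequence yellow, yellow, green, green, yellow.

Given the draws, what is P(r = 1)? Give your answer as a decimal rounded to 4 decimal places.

0.4211

For each hypothesis, P(data | H) works out to: P(data | r = 1) = (4/5)(4/5)(1/5)(1/5)(4/5) = 0.02048; P(data | r = 3) = (2/5)(2/5)(3/5)(3/5)(2/5) = 0.02304; P(data | r = 4) = (1/5)(1/5)(4/5)(4/5)(1/5) = 0.00512.
Weighting by the prior gives 1/3 · 0.02048 = 0.0068267, 1/3 · 0.02304 = 0.00768, 1/3 · 0.00512 = 0.0017067; these sum to 0.016213.
Hence P(r = 1 | data) = (0.0068267) / (0.016213) = 0.42105.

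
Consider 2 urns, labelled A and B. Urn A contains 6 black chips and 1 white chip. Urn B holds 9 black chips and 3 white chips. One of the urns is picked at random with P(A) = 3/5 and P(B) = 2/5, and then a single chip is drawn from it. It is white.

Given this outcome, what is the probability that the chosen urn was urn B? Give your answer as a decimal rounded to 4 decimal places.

For each hypothesis, P(data | H) works out to: P(data | urn A) = (1/7) = 1/7; P(data | urn B) = (3/12) = 1/4.
Weighting by the prior gives 3/5 · 1/7 = 3/35, 2/5 · 1/4 = 1/10; with total 13/70.
So P(urn B | data) = (1/10) / (13/70) = 7/13.

0.5385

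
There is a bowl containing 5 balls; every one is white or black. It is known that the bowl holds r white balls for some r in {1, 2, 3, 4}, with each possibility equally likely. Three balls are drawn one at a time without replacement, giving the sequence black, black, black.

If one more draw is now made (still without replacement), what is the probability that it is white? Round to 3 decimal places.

The likelihood of the observed sequence under each hypothesis: P(data | r = 1) = (4/5)(3/4)(2/3) = 2/5; P(data | r = 2) = (3/5)(2/4)(1/3) = 1/10; P(data | r = 3) = (2/5)(1/4)(0/3) = 0; P(data | r = 4) = (1/5)(0/4) = 0.
The prior-weighted likelihoods are 1/4 · 2/5 = 1/10, 1/4 · 1/10 = 1/40, 1/4 · 0 = 0, 1/4 · 0 = 0; summing to 1/8.
Dividing through by the total gives posterior P(r = 1 | data) = 4/5, P(r = 2 | data) = 1/5, P(r = 3 | data) = 0, P(r = 4 | data) = 0.
Averaging over the posterior, P(white next | data) = (1/2)(4/5) + (1)(1/5) = 3/5.

0.600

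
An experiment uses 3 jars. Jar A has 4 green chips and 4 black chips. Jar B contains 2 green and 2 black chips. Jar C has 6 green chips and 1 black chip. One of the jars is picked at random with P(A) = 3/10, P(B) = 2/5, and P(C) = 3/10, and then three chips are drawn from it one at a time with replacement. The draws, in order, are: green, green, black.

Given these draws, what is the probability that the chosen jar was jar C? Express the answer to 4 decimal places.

The likelihood of the observed sequence under each hypothesis: P(data | jar A) = (4/8)(4/8)(4/8) = 0.125; P(data | jar B) = (2/4)(2/4)(2/4) = 0.125; P(data | jar C) = (6/7)(6/7)(1/7) = 0.10496.
The prior-weighted likelihoods are 3/10 · 0.125 = 0.0375, 2/5 · 0.125 = 0.05, 3/10 · 0.10496 = 0.031487; with total 0.11899.
So P(jar C | data) = (0.031487) / (0.11899) = 0.26462.

0.2646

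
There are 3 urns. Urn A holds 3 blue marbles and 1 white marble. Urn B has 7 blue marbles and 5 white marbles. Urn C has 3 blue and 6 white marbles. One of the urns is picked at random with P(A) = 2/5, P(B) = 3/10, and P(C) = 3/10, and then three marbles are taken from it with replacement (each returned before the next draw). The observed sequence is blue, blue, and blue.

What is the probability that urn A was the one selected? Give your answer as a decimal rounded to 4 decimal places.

Compute the likelihood of the observed sequence for each case: P(data | urn A) = (3/4)(3/4)(3/4) = 0.42188; P(data | urn B) = (7/12)(7/12)(7/12) = 0.1985; P(data | urn C) = (3/9)(3/9)(3/9) = 0.037037.
Weighting by the prior gives 2/5 · 0.42188 = 0.16875, 3/10 · 0.1985 = 0.059549, 3/10 · 0.037037 = 0.011111; these sum to 0.23941.
So P(urn A | data) = (0.16875) / (0.23941) = 0.70486.

0.7049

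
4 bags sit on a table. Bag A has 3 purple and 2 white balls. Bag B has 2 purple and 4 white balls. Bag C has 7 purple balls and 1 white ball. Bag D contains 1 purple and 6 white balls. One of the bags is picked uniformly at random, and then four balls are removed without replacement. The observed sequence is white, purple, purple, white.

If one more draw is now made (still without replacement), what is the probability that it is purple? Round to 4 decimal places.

0.6000

Under each hypothesis, the probability of the observed sequence is: P(data | bag A) = (2/5)(3/4)(2/3)(1/2) = 1/10; P(data | bag B) = (4/6)(2/5)(1/4)(3/3) = 1/15; P(data | bag C) = (1/8)(7/7)(6/6)(0/5) = 0; P(data | bag D) = (6/7)(1/6)(0/5) = 0.
Weighting by the prior gives 1/4 · 1/10 = 1/40, 1/4 · 1/15 = 1/60, 1/4 · 0 = 0, 1/4 · 0 = 0; with total 1/24.
The posterior is then P(bag A | data) = 3/5, P(bag B | data) = 2/5, P(bag C | data) = 0, P(bag D | data) = 0.
So P(purple next | data) = Σ P(purple next | H) P(H | data) = (1)(3/5) + (0)(2/5) = 3/5.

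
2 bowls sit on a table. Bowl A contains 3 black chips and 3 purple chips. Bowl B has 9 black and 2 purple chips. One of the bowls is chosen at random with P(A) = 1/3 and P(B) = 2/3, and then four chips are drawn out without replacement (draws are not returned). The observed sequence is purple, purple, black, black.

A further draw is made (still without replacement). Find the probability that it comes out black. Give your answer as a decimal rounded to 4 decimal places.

The likelihood of the observed sequence under each hypothesis: P(data | bowl A) = (3/6)(2/5)(3/4)(2/3) = 1/10; P(data | bowl B) = (2/11)(1/10)(9/9)(8/8) = 1/55.
The prior-weighted likelihoods are 1/3 · 1/10 = 1/30, 2/3 · 1/55 = 2/165; with total 1/22.
The posterior is then P(bowl A | data) = 11/15, P(bowl B | data) = 4/15.
So P(black next | data) = Σ P(black next | H) P(H | data) = (1/2)(11/15) + (1)(4/15) = 19/30.

0.6333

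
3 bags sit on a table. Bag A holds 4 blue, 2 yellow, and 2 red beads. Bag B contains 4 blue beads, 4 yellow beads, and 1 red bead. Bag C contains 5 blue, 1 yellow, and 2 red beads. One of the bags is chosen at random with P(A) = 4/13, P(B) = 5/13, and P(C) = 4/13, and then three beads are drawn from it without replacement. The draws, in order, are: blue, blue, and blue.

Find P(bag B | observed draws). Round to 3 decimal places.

0.192

Under each hypothesis, the probability of the observed sequence is: P(data | bag A) = (4/8)(3/7)(2/6) = 1/14; P(data | bag B) = (4/9)(3/8)(2/7) = 1/21; P(data | bag C) = (5/8)(4/7)(3/6) = 5/28.
Weighting by the prior gives 4/13 · 1/14 = 2/91, 5/13 · 1/21 = 5/273, 4/13 · 5/28 = 5/91; these sum to 2/21.
So P(bag B | data) = (5/273) / (2/21) = 5/26.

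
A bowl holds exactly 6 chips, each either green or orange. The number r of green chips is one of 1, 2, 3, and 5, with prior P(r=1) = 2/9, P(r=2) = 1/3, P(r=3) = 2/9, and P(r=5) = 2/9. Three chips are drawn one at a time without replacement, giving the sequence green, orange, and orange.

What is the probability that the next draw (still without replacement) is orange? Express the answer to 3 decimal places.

For each hypothesis, P(data | H) works out to: P(data | r = 1) = (1/6)(5/5)(4/4) = 1/6; P(data | r = 2) = (2/6)(4/5)(3/4) = 1/5; P(data | r = 3) = (3/6)(3/5)(2/4) = 3/20; P(data | r = 5) = (5/6)(1/5)(0/4) = 0.
The prior-weighted likelihoods are 2/9 · 1/6 = 1/27, 1/3 · 1/5 = 1/15, 2/9 · 3/20 = 1/30, 2/9 · 0 = 0; with total 37/270.
The posterior is then P(r = 1 | data) = 10/37, P(r = 2 | data) = 18/37, P(r = 3 | data) = 9/37, P(r = 5 | data) = 0.
Averaging over the posterior, P(orange next | data) = (1)(10/37) + (2/3)(18/37) + (1/3)(9/37) = 25/37.

0.676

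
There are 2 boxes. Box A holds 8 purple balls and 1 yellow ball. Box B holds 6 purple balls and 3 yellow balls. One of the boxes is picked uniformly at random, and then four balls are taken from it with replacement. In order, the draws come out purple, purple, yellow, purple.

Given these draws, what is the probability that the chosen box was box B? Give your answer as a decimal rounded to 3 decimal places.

Compute the likelihood of the observed sequence for each case: P(data | box A) = (8/9)(8/9)(1/9)(8/9) = 0.078037; P(data | box B) = (6/9)(6/9)(3/9)(6/9) = 0.098765.
The prior-weighted likelihoods are 1/2 · 0.078037 = 0.039018, 1/2 · 0.098765 = 0.049383; these sum to 0.088401.
Hence P(box B | data) = (0.049383) / (0.088401) = 0.55862.

0.559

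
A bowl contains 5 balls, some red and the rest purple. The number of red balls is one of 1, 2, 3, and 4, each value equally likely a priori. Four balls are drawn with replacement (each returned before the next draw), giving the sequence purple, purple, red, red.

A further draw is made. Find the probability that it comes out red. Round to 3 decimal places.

0.500

The likelihood of the observed sequence under each hypothesis: P(data | r = 1) = (4/5)(4/5)(1/5)(1/5) = 16/625; P(data | r = 2) = (3/5)(3/5)(2/5)(2/5) = 36/625; P(data | r = 3) = (2/5)(2/5)(3/5)(3/5) = 36/625; P(data | r = 4) = (1/5)(1/5)(4/5)(4/5) = 16/625.
The prior-weighted likelihoods are 1/4 · 16/625 = 4/625, 1/4 · 36/625 = 9/625, 1/4 · 36/625 = 9/625, 1/4 · 16/625 = 4/625; with total 26/625.
Normalising, the posterior is P(r = 1 | data) = 2/13, P(r = 2 | data) = 9/26, P(r = 3 | data) = 9/26, P(r = 4 | data) = 2/13.
Averaging over the posterior, P(red next | data) = (1/5)(2/13) + (2/5)(9/26) + (3/5)(9/26) + (4/5)(2/13) = 1/2.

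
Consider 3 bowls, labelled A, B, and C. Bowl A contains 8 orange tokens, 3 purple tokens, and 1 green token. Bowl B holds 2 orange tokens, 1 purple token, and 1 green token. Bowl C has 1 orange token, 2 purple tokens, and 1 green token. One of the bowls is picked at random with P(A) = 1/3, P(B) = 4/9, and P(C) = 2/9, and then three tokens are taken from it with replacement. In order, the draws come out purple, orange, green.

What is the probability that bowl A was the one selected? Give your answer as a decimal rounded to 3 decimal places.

The likelihood of the observed sequence under each hypothesis: P(data | bowl A) = (3/12)(8/12)(1/12) = 1/72; P(data | bowl B) = (1/4)(2/4)(1/4) = 1/32; P(data | bowl C) = (2/4)(1/4)(1/4) = 1/32.
Weighting by the prior gives 1/3 · 1/72 = 1/216, 4/9 · 1/32 = 1/72, 2/9 · 1/32 = 1/144; these sum to 11/432.
By Bayes' rule, P(bowl A | data) = (1/216) / (11/432) = 2/11.

0.182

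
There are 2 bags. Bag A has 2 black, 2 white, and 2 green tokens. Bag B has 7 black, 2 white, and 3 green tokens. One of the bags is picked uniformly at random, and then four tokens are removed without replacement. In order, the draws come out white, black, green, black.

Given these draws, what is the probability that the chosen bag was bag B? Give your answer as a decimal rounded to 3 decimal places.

Compute the likelihood of the observed sequence for each case: P(data | bag A) = (2/6)(2/5)(2/4)(1/3) = 0.022222; P(data | bag B) = (2/12)(7/11)(3/10)(6/9) = 0.021212.
Multiplying each by its prior: 1/2 · 0.022222 = 0.011111, 1/2 · 0.021212 = 0.010606; these sum to 0.021717.
So P(bag B | data) = (0.010606) / (0.021717) = 0.48837.

0.488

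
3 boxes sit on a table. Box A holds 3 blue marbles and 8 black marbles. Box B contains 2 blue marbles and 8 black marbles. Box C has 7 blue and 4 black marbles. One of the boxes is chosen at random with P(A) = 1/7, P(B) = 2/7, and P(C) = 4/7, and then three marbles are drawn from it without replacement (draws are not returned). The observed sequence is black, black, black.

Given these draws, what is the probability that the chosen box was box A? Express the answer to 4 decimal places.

Compute the likelihood of the observed sequence for each case: P(data | box A) = (8/11)(7/10)(6/9) = 0.33939; P(data | box B) = (8/10)(7/9)(6/8) = 0.46667; P(data | box C) = (4/11)(3/10)(2/9) = 0.024242.
Weighting by the prior gives 1/7 · 0.33939 = 0.048485, 2/7 · 0.46667 = 0.13333, 4/7 · 0.024242 = 0.013853; with total 0.19567.
By Bayes' rule, P(box A | data) = (0.048485) / (0.19567) = 0.24779.

0.2478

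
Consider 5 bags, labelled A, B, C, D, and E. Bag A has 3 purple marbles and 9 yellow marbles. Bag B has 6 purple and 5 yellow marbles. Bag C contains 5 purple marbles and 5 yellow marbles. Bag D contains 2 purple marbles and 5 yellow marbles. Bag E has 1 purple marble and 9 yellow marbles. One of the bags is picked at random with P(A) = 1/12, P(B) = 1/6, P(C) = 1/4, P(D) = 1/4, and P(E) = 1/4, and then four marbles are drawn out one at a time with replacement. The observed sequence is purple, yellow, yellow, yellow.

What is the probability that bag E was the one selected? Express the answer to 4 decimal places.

For each hypothesis, P(data | H) works out to: P(data | bag A) = (3/12)(9/12)(9/12)(9/12) = 0.10547; P(data | bag B) = (6/11)(5/11)(5/11)(5/11) = 0.051226; P(data | bag C) = (5/10)(5/10)(5/10)(5/10) = 0.0625; P(data | bag D) = (2/7)(5/7)(5/7)(5/7) = 0.10412; P(data | bag E) = (1/10)(9/10)(9/10)(9/10) = 0.0729.
Weighting by the prior gives 1/12 · 0.10547 = 0.0087891, 1/6 · 0.051226 = 0.0085377, 1/4 · 0.0625 = 0.015625, 1/4 · 0.10412 = 0.026031, 1/4 · 0.0729 = 0.018225; with total 0.077208.
Hence P(bag E | data) = (0.018225) / (0.077208) = 0.23605.

0.2361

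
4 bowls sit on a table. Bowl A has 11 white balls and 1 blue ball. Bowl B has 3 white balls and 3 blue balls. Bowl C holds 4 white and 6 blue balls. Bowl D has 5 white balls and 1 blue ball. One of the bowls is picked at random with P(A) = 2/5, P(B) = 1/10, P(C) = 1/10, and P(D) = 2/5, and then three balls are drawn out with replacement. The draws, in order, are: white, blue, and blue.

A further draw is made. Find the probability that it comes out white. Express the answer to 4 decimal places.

0.5699

For each hypothesis, P(data | H) works out to: P(data | bowl A) = (11/12)(1/12)(1/12) = 0.0063657; P(data | bowl B) = (3/6)(3/6)(3/6) = 0.125; P(data | bowl C) = (4/10)(6/10)(6/10) = 0.144; P(data | bowl D) = (5/6)(1/6)(1/6) = 0.023148.
Weighting by the prior gives 2/5 · 0.0063657 = 0.0025463, 1/10 · 0.125 = 0.0125, 1/10 · 0.144 = 0.0144, 2/5 · 0.023148 = 0.0092593; with total 0.038706.
Dividing through by the total gives posterior P(bowl A | data) = 0.065786, P(bowl B | data) = 0.32295, P(bowl C | data) = 0.37204, P(bowl D | data) = 0.23922.
Averaging over the posterior, P(white next | data) = (11/12)(0.065786) + (1/2)(0.32295) + (2/5)(0.37204) + (5/6)(0.23922) = 0.56995.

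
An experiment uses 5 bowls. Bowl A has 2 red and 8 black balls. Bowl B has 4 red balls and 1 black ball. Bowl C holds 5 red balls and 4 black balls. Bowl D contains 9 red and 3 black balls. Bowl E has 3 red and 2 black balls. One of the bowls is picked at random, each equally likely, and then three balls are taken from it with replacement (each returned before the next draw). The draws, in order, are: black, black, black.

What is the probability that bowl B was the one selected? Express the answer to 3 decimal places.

Compute the likelihood of the observed sequence for each case: P(data | bowl A) = (8/10)(8/10)(8/10) = 0.512; P(data | bowl B) = (1/5)(1/5)(1/5) = 0.008; P(data | bowl C) = (4/9)(4/9)(4/9) = 0.087791; P(data | bowl D) = (3/12)(3/12)(3/12) = 0.015625; P(data | bowl E) = (2/5)(2/5)(2/5) = 0.064.
Multiplying each by its prior: 1/5 · 0.512 = 0.1024, 1/5 · 0.008 = 0.0016, 1/5 · 0.087791 = 0.017558, 1/5 · 0.015625 = 0.003125, 1/5 · 0.064 = 0.0128; summing to 0.13748.
Therefore the posterior P(bowl B | data) = (0.0016) / (0.13748) = 0.011638.

0.012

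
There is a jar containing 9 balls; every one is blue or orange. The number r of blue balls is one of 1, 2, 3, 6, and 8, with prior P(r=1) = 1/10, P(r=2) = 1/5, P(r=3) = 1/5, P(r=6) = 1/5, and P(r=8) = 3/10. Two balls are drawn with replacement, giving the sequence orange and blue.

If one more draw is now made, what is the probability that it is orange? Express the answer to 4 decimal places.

0.5118

For each hypothesis, P(data | H) works out to: P(data | r = 1) = (8/9)(1/9) = 8/81; P(data | r = 2) = (7/9)(2/9) = 14/81; P(data | r = 3) = (6/9)(3/9) = 2/9; P(data | r = 6) = (3/9)(6/9) = 2/9; P(data | r = 8) = (1/9)(8/9) = 8/81.
The prior-weighted likelihoods are 1/10 · 8/81 = 4/405, 1/5 · 14/81 = 14/405, 1/5 · 2/9 = 2/45, 1/5 · 2/9 = 2/45, 3/10 · 8/81 = 4/135; these sum to 22/135.
Dividing through by the total gives posterior P(r = 1 | data) = 2/33, P(r = 2 | data) = 7/33, P(r = 3 | data) = 3/11, P(r = 6 | data) = 3/11, P(r = 8 | data) = 2/11.
So P(orange next | data) = Σ P(orange next | H) P(H | data) = (8/9)(2/33) + (7/9)(7/33) + (2/3)(3/11) + (1/3)(3/11) + (1/9)(2/11) = 152/297.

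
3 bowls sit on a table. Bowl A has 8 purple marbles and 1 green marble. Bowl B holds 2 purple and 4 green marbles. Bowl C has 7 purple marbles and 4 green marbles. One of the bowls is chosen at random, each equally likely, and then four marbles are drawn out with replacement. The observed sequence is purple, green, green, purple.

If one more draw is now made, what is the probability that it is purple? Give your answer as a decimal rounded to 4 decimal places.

0.5254

Under each hypothesis, the probability of the observed sequence is: P(data | bowl A) = (8/9)(1/9)(1/9)(8/9) = 0.0097546; P(data | bowl B) = (2/6)(4/6)(4/6)(2/6) = 0.049383; P(data | bowl C) = (7/11)(4/11)(4/11)(7/11) = 0.053548.
Weighting by the prior gives 1/3 · 0.0097546 = 0.0032515, 1/3 · 0.049383 = 0.016461, 1/3 · 0.053548 = 0.017849; summing to 0.037562.
Normalising, the posterior is P(bowl A | data) = 0.086565, P(bowl B | data) = 0.43823, P(bowl C | data) = 0.4752.
Averaging over the posterior, P(purple next | data) = (8/9)(0.086565) + (1/3)(0.43823) + (7/11)(0.4752) = 0.52543.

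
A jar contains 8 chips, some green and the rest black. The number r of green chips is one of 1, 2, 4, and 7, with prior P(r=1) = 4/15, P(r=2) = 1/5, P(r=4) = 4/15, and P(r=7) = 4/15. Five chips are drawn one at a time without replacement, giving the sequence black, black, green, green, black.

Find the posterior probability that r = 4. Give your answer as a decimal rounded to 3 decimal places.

The likelihood of the observed sequence under each hypothesis: P(data | r = 1) = (7/8)(6/7)(1/6)(0/5) = 0; P(data | r = 2) = (6/8)(5/7)(2/6)(1/5)(4/4) = 1/28; P(data | r = 4) = (4/8)(3/7)(4/6)(3/5)(2/4) = 3/70; P(data | r = 7) = (1/8)(0/7) = 0.
The prior-weighted likelihoods are 4/15 · 0 = 0, 1/5 · 1/28 = 1/140, 4/15 · 3/70 = 2/175, 4/15 · 0 = 0; with total 13/700.
So P(r = 4 | data) = (2/175) / (13/700) = 8/13.

0.615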